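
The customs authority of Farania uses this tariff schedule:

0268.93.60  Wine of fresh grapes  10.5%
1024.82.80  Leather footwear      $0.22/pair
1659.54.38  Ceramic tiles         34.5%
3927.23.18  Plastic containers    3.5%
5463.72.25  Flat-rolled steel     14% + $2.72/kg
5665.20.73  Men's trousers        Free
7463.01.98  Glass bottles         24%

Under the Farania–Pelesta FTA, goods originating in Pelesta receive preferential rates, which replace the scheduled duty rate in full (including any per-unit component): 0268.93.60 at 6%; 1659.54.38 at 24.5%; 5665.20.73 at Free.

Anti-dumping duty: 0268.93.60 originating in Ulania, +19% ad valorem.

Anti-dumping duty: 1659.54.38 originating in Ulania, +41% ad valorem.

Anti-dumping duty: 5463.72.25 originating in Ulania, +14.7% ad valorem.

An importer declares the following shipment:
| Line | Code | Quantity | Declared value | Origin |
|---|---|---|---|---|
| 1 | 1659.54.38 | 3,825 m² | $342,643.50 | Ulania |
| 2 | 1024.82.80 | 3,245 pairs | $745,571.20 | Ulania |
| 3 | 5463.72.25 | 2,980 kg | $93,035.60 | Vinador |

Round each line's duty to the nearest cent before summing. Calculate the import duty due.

Line 1 (1659.54.38, Ulania, 3,825 m², $342,643.50):
Base rate for 1659.54.38 is 34.5%.
1659.54.38 has an FTA preferential rate, but origin Ulania is not Pelesta; base rate stands.
Additional duty on 1659.54.38 from Ulania: +41%. Applied ad valorem rate: 34.5% + 41% = 75.5%.
Duty = $342,643.50 × 75.5% = $258,695.84.
Line 2 (1024.82.80, Ulania, 3,245 pairs, $745,571.20):
Base rate for 1024.82.80 is $0.22/pair.
Duty = 3,245 × $0.22 = $713.90.
Line 3 (5463.72.25, Vinador, 2,980 kg, $93,035.60):
Base rate for 5463.72.25 is 14% + $2.72/kg.
The additional-duty order on 5463.72.25 targets Ulania, not Vinador; it does not apply.
Duty = $93,035.60 × 14% + 2,980 × $2.72 = $21,130.58.
Total = $258,695.84 + $713.90 + $21,130.58 = $280,540.32.

$280,540.32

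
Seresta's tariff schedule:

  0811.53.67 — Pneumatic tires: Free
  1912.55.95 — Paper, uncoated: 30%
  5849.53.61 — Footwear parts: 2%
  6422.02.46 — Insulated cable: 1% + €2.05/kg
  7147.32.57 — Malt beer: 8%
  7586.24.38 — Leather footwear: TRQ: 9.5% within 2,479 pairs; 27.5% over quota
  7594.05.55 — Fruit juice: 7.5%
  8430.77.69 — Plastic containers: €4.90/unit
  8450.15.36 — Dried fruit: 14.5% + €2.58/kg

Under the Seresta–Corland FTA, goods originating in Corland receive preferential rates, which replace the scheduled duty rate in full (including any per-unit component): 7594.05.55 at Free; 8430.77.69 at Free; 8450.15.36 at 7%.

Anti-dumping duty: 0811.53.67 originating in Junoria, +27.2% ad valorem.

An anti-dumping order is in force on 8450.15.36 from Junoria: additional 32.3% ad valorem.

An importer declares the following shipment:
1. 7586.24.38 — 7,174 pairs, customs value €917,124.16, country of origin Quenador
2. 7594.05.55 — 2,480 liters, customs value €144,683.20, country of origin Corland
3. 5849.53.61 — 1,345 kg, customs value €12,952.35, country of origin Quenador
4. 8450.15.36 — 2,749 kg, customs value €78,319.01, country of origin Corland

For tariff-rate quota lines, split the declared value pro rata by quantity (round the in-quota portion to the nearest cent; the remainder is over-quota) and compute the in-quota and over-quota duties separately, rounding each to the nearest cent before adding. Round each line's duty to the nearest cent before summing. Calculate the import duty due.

Line 1 (7586.24.38, Quenador, 7,174 pairs, €917,124.16):
Code 7586.24.38 is under a tariff-rate quota (threshold 2,479 pairs). In-quota: 2,479 pairs at 9.5%; over-quota: 4,695 pairs at 27.5%.
Pro-rata value split: in-quota = €917,124.16 × 2,479/7,174 = €316,915.36; over-quota = €917,124.16 − €316,915.36 = €600,208.80.
In-quota duty = €316,915.36 × 9.5% = €30,106.96. Over-quota duty = €600,208.80 × 27.5% = €165,057.42.
Line duty = €30,106.96 + €165,057.42 = €195,164.38.
Line 2 (7594.05.55, Corland, 2,480 liters, €144,683.20):
Base rate for 7594.05.55 is 7.5%.
Origin Corland qualifies under the Seresta–Corland agreement and 7594.05.55 is covered: preferential rate Free applies instead.
Duty = €144,683.20 × 0% = €0.00.
Line 3 (5849.53.61, Quenador, 1,345 kg, €12,952.35):
Base rate for 5849.53.61 is 2%.
Duty = €12,952.35 × 2% = €259.05.
Line 4 (8450.15.36, Corland, 2,749 kg, €78,319.01):
Base rate for 8450.15.36 is 14.5% + €2.58/kg.
Origin Corland qualifies under the Seresta–Corland agreement and 8450.15.36 is covered: preferential rate 7% applies instead.
The additional-duty order on 8450.15.36 targets Junoria, not Corland; it does not apply.
Duty = €78,319.01 × 7% = €5,482.33.
Total = €195,164.38 + €0.00 + €259.05 + €5,482.33 = €200,905.76.

€200,905.76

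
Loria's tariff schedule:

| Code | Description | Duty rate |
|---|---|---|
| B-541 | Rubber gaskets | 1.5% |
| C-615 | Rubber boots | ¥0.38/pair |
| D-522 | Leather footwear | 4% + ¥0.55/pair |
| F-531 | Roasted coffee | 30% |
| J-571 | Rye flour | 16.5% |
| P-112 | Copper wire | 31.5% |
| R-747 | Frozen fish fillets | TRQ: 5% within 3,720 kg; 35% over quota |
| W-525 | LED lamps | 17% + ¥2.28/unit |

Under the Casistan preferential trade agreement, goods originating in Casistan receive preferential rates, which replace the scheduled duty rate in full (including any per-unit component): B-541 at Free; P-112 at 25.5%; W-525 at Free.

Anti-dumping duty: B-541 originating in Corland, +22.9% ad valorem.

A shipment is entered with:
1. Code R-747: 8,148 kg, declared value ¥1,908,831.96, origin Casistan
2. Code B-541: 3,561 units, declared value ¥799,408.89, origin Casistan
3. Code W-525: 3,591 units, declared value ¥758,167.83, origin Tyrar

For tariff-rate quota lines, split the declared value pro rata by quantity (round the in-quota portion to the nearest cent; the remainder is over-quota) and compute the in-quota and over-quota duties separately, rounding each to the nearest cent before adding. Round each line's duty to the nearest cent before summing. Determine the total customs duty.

Line 1 (R-747, Casistan, 8,148 kg, ¥1,908,831.96):
Code R-747 is under a tariff-rate quota (threshold 3,720 kg). In-quota: 3,720 kg at 5%; over-quota: 4,428 kg at 35%.
Pro-rata value split: in-quota = ¥1,908,831.96 × 3,720/8,148 = ¥871,484.40; over-quota = ¥1,908,831.96 − ¥871,484.40 = ¥1,037,347.56.
In-quota duty = ¥871,484.40 × 5% = ¥43,574.22. Over-quota duty = ¥1,037,347.56 × 35% = ¥363,071.65.
Line duty = ¥43,574.22 + ¥363,071.65 = ¥406,645.87.
Line 2 (B-541, Casistan, 3,561 units, ¥799,408.89):
Base rate for B-541 is 1.5%.
Origin Casistan qualifies under the Loria–Casistan agreement and B-541 is covered: preferential rate Free applies instead.
The additional-duty order on B-541 targets Corland, not Casistan; it does not apply.
Duty = ¥799,408.89 × 0% = ¥0.00.
Line 3 (W-525, Tyrar, 3,591 units, ¥758,167.83):
Base rate for W-525 is 17% + ¥2.28/unit.
W-525 has an FTA preferential rate, but origin Tyrar is not Casistan; base rate stands.
Duty = ¥758,167.83 × 17% + 3,591 × ¥2.28 = ¥137,076.01.
Total = ¥406,645.87 + ¥0.00 + ¥137,076.01 = ¥543,721.88.

¥543,721.88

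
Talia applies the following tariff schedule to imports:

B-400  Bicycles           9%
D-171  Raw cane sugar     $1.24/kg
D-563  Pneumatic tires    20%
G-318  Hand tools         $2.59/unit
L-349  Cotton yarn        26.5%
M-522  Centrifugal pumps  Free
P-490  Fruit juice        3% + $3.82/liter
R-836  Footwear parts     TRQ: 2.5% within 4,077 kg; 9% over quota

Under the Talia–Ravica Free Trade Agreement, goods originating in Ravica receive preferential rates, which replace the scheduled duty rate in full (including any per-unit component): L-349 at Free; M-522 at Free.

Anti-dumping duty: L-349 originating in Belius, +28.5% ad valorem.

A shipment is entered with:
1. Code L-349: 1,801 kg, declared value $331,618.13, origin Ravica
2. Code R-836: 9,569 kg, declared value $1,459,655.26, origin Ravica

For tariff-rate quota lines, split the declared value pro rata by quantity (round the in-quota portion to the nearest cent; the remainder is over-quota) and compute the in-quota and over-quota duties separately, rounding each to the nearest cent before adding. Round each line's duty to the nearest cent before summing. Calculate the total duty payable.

Line 1 (L-349, Ravica, 1,801 kg, $331,618.13):
Base rate for L-349 is 26.5%.
Origin Ravica qualifies under the Talia–Ravica agreement and L-349 is covered: preferential rate Free applies instead.
The additional-duty order on L-349 targets Belius, not Ravica; it does not apply.
Duty = $331,618.13 × 0% = $0.00.
Line 2 (R-836, Ravica, 9,569 kg, $1,459,655.26):
Code R-836 is under a tariff-rate quota (threshold 4,077 kg). In-quota: 4,077 kg at 2.5%; over-quota: 5,492 kg at 9%.
Pro-rata value split: in-quota = $1,459,655.26 × 4,077/9,569 = $621,905.58; over-quota = $1,459,655.26 − $621,905.58 = $837,749.68.
In-quota duty = $621,905.58 × 2.5% = $15,547.64. Over-quota duty = $837,749.68 × 9% = $75,397.47.
Line duty = $15,547.64 + $75,397.47 = $90,945.11.
Total = $0.00 + $90,945.11 = $90,945.11.

$90,945.11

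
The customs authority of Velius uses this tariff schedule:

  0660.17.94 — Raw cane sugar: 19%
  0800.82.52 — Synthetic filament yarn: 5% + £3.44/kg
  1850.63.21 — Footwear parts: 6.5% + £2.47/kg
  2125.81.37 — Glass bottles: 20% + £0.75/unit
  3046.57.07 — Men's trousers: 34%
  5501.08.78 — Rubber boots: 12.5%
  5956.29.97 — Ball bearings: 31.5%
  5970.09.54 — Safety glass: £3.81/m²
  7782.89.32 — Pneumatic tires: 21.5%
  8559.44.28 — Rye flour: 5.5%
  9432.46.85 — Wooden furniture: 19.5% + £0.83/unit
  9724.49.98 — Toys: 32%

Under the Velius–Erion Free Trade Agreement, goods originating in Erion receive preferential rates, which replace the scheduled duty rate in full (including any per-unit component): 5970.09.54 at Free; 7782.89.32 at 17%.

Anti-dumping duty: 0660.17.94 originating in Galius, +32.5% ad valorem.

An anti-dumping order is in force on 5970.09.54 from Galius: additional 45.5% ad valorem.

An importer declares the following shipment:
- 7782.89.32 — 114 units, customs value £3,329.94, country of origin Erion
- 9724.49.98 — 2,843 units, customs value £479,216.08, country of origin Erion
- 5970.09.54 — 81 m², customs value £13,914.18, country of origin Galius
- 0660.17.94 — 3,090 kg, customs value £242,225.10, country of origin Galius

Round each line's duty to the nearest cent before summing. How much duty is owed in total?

£285,300.73

Line 1 (7782.89.32, Erion, 114 units, £3,329.94):
Base rate for 7782.89.32 is 21.5%.
Origin Erion qualifies under the Velius–Erion agreement and 7782.89.32 is covered: preferential rate 17% applies instead.
Duty = £3,329.94 × 17% = £566.09.
Line 2 (9724.49.98, Erion, 2,843 units, £479,216.08):
Base rate for 9724.49.98 is 32%.
Origin Erion is the FTA partner but 9724.49.98 is not on the preference list; base rate stands.
Duty = £479,216.08 × 32% = £153,349.15.
Line 3 (5970.09.54, Galius, 81 m², £13,914.18):
Base rate for 5970.09.54 is £3.81/m².
5970.09.54 has an FTA preferential rate, but origin Galius is not Erion; base rate stands.
Additional duty on 5970.09.54 from Galius: +45.5% ad valorem. Applied ad valorem rate = 45.5%.
Duty = £13,914.18 × 45.5% + 81 × £3.81 = £6,639.56.
Line 4 (0660.17.94, Galius, 3,090 kg, £242,225.10):
Base rate for 0660.17.94 is 19%.
Additional duty on 0660.17.94 from Galius: +32.5%. Applied ad valorem rate: 19% + 32.5% = 51.5%.
Duty = £242,225.10 × 51.5% = £124,745.93.
Total = £566.09 + £153,349.15 + £6,639.56 + £124,745.93 = £285,300.73.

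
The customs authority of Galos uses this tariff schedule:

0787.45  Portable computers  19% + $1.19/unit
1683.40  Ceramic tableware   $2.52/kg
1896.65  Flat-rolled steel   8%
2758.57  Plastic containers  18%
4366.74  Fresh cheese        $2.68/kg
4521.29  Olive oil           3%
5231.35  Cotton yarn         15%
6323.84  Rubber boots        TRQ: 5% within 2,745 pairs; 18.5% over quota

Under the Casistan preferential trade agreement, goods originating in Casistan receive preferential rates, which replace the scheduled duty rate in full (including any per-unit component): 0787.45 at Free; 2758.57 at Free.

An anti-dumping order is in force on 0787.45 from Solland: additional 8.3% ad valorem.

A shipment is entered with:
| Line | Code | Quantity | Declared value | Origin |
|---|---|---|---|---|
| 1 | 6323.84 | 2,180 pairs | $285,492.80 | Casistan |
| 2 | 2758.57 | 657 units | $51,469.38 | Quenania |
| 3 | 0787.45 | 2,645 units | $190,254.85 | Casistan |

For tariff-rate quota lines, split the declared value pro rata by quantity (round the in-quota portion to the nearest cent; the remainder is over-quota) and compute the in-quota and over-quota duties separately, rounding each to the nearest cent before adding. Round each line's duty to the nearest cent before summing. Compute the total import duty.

Line 1 (6323.84, Casistan, 2,180 pairs, $285,492.80):
Code 6323.84 is under a tariff-rate quota (threshold 2,745 pairs). Quantity 2,180 pairs is within the quota, so the in-quota rate 5% applies to the full value.
Duty = $285,492.80 × 5% = $14,274.64.
Line 2 (2758.57, Quenania, 657 units, $51,469.38):
Base rate for 2758.57 is 18%.
2758.57 has an FTA preferential rate, but origin Quenania is not Casistan; base rate stands.
Duty = $51,469.38 × 18% = $9,264.49.
Line 3 (0787.45, Casistan, 2,645 units, $190,254.85):
Base rate for 0787.45 is 19% + $1.19/unit.
Origin Casistan qualifies under the Galos–Casistan agreement and 0787.45 is covered: preferential rate Free applies instead.
The additional-duty order on 0787.45 targets Solland, not Casistan; it does not apply.
Duty = $190,254.85 × 0% = $0.00.
Total = $14,274.64 + $9,264.49 + $0.00 = $23,539.13.

$23,539.13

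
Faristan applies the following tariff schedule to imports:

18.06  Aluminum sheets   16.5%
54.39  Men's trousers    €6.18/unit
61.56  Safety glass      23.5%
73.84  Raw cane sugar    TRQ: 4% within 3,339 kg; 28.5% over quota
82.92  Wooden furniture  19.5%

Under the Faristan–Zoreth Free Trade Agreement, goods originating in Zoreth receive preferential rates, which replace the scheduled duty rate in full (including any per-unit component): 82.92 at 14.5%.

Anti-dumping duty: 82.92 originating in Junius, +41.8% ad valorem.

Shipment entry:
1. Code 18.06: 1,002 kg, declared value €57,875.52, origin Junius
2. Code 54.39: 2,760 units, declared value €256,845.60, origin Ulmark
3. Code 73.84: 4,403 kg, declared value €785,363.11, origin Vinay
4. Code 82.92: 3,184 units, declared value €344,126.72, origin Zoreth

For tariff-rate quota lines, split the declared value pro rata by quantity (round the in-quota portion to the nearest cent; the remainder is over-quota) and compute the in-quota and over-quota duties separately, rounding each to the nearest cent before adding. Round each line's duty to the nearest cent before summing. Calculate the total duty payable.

€154,416.65

Line 1 (18.06, Junius, 1,002 kg, €57,875.52):
Base rate for 18.06 is 16.5%.
Duty = €57,875.52 × 16.5% = €9,549.46.
Line 2 (54.39, Ulmark, 2,760 units, €256,845.60):
Base rate for 54.39 is €6.18/unit.
Duty = 2,760 × €6.18 = €17,056.80.
Line 3 (73.84, Vinay, 4,403 kg, €785,363.11):
Code 73.84 is under a tariff-rate quota (threshold 3,339 kg). In-quota: 3,339 kg at 4%; over-quota: 1,064 kg at 28.5%.
Pro-rata value split: in-quota = €785,363.11 × 3,339/4,403 = €595,577.43; over-quota = €785,363.11 − €595,577.43 = €189,785.68.
In-quota duty = €595,577.43 × 4% = €23,823.10. Over-quota duty = €189,785.68 × 28.5% = €54,088.92.
Line duty = €23,823.10 + €54,088.92 = €77,912.02.
Line 4 (82.92, Zoreth, 3,184 units, €344,126.72):
Base rate for 82.92 is 19.5%.
Origin Zoreth qualifies under the Faristan–Zoreth agreement and 82.92 is covered: preferential rate 14.5% applies instead.
The additional-duty order on 82.92 targets Junius, not Zoreth; it does not apply.
Duty = €344,126.72 × 14.5% = €49,898.37.
Total = €9,549.46 + €17,056.80 + €77,912.02 + €49,898.37 = €154,416.65.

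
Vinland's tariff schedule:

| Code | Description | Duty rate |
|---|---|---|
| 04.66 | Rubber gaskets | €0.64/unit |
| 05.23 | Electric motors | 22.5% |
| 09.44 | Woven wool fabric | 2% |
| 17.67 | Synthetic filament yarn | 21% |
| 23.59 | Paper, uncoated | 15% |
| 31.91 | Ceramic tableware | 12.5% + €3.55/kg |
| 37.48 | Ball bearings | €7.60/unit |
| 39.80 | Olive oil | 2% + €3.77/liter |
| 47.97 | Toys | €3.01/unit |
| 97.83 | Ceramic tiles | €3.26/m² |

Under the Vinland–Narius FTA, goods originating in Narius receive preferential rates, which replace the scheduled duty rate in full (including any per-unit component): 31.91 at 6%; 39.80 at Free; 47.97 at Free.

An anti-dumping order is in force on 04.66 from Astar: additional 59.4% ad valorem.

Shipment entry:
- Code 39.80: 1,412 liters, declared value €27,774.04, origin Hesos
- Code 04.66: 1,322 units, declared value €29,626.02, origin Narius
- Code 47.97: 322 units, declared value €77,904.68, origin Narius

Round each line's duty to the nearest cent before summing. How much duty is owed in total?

€6,724.80

Line 1 (39.80, Hesos, 1,412 liters, €27,774.04):
Base rate for 39.80 is 2% + €3.77/liter.
39.80 has an FTA preferential rate, but origin Hesos is not Narius; base rate stands.
Duty = €27,774.04 × 2% + 1,412 × €3.77 = €5,878.72.
Line 2 (04.66, Narius, 1,322 units, €29,626.02):
Base rate for 04.66 is €0.64/unit.
Origin Narius is the FTA partner but 04.66 is not on the preference list; base rate stands.
The additional-duty order on 04.66 targets Astar, not Narius; it does not apply.
Duty = 1,322 × €0.64 = €846.08.
Line 3 (47.97, Narius, 322 units, €77,904.68):
Base rate for 47.97 is €3.01/unit.
Origin Narius qualifies under the Vinland–Narius agreement and 47.97 is covered: preferential rate Free applies instead.
Duty = €77,904.68 × 0% = €0.00.
Total = €5,878.72 + €846.08 + €0.00 = €6,724.80.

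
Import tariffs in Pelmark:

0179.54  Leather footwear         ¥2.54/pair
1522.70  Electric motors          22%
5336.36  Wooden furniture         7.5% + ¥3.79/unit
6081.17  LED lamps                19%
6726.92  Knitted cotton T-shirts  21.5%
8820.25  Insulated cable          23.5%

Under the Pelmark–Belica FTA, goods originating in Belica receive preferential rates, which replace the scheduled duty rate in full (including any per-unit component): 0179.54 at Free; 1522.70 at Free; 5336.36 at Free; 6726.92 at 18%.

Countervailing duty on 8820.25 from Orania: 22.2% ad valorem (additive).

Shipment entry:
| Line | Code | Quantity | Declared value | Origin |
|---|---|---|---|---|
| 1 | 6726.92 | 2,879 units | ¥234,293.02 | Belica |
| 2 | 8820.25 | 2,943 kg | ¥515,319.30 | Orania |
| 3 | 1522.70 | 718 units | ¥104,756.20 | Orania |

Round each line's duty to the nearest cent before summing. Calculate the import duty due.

Line 1 (6726.92, Belica, 2,879 units, ¥234,293.02):
Base rate for 6726.92 is 21.5%.
Origin Belica qualifies under the Pelmark–Belica agreement and 6726.92 is covered: preferential rate 18% applies instead.
Duty = ¥234,293.02 × 18% = ¥42,172.74.
Line 2 (8820.25, Orania, 2,943 kg, ¥515,319.30):
Base rate for 8820.25 is 23.5%.
Additional duty on 8820.25 from Orania: +22.2%. Applied ad valorem rate: 23.5% + 22.2% = 45.7%.
Duty = ¥515,319.30 × 45.7% = ¥235,500.92.
Line 3 (1522.70, Orania, 718 units, ¥104,756.20):
Base rate for 1522.70 is 22%.
1522.70 has an FTA preferential rate, but origin Orania is not Belica; base rate stands.
Duty = ¥104,756.20 × 22% = ¥23,046.36.
Total = ¥42,172.74 + ¥235,500.92 + ¥23,046.36 = ¥300,720.02.

¥300,720.02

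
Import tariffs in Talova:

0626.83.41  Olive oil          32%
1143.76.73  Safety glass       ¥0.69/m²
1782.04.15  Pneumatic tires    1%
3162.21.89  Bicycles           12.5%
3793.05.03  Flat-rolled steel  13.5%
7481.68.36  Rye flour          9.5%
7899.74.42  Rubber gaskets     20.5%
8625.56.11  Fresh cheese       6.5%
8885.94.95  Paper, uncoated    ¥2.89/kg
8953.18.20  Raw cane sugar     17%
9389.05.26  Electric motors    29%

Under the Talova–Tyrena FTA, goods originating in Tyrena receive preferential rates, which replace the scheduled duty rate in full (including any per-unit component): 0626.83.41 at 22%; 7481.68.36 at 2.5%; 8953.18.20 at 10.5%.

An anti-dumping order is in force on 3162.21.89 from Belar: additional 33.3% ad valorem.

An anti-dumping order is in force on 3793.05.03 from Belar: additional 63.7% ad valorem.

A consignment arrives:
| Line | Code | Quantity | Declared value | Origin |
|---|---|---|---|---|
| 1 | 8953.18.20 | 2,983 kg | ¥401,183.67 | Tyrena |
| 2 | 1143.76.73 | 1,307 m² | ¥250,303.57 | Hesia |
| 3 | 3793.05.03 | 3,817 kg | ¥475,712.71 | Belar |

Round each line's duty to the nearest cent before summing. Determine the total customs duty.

Line 1 (8953.18.20, Tyrena, 2,983 kg, ¥401,183.67):
Base rate for 8953.18.20 is 17%.
Origin Tyrena qualifies under the Talova–Tyrena agreement and 8953.18.20 is covered: preferential rate 10.5% applies instead.
Duty = ¥401,183.67 × 10.5% = ¥42,124.29.
Line 2 (1143.76.73, Hesia, 1,307 m², ¥250,303.57):
Base rate for 1143.76.73 is ¥0.69/m².
Duty = 1,307 × ¥0.69 = ¥901.83.
Line 3 (3793.05.03, Belar, 3,817 kg, ¥475,712.71):
Base rate for 3793.05.03 is 13.5%.
Additional duty on 3793.05.03 from Belar: +63.7%. Applied ad valorem rate: 13.5% + 63.7% = 77.2%.
Duty = ¥475,712.71 × 77.2% = ¥367,250.21.
Total = ¥42,124.29 + ¥901.83 + ¥367,250.21 = ¥410,276.33.

¥410,276.33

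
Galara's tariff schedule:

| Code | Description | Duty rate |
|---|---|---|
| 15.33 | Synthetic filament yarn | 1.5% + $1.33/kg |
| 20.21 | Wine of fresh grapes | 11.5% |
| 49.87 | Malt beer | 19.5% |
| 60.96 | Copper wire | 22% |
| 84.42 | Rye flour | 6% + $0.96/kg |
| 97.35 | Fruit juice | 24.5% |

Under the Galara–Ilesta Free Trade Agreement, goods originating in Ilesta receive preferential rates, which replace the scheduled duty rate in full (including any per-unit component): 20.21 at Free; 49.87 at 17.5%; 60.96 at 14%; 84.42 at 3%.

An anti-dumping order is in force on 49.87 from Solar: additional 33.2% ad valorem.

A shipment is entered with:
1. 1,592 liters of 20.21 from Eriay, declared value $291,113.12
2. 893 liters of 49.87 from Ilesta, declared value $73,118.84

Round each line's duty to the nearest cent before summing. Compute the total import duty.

$46,273.81

Line 1 (20.21, Eriay, 1,592 liters, $291,113.12):
Base rate for 20.21 is 11.5%.
20.21 has an FTA preferential rate, but origin Eriay is not Ilesta; base rate stands.
Duty = $291,113.12 × 11.5% = $33,478.01.
Line 2 (49.87, Ilesta, 893 liters, $73,118.84):
Base rate for 49.87 is 19.5%.
Origin Ilesta qualifies under the Galara–Ilesta agreement and 49.87 is covered: preferential rate 17.5% applies instead.
The additional-duty order on 49.87 targets Solar, not Ilesta; it does not apply.
Duty = $73,118.84 × 17.5% = $12,795.80.
Total = $33,478.01 + $12,795.80 = $46,273.81.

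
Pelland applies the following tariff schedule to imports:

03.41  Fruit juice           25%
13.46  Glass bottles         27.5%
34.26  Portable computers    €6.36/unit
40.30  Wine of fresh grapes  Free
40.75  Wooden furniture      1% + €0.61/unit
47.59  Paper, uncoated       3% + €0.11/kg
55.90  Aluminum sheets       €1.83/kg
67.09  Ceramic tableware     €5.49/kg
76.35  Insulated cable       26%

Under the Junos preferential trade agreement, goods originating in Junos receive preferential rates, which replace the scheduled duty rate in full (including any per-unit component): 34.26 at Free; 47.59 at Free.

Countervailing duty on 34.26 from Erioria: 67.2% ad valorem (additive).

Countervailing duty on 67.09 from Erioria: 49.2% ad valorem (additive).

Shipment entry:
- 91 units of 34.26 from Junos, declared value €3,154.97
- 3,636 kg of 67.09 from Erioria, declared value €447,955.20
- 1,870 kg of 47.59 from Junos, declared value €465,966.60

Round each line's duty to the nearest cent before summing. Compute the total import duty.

€240,355.60

Line 1 (34.26, Junos, 91 units, €3,154.97):
Base rate for 34.26 is €6.36/unit.
Origin Junos qualifies under the Pelland–Junos agreement and 34.26 is covered: preferential rate Free applies instead.
The additional-duty order on 34.26 targets Erioria, not Junos; it does not apply.
Duty = €3,154.97 × 0% = €0.00.
Line 2 (67.09, Erioria, 3,636 kg, €447,955.20):
Base rate for 67.09 is €5.49/kg.
Additional duty on 67.09 from Erioria: +49.2% ad valorem. Applied ad valorem rate = 49.2%.
Duty = €447,955.20 × 49.2% + 3,636 × €5.49 = €240,355.60.
Line 3 (47.59, Junos, 1,870 kg, €465,966.60):
Base rate for 47.59 is 3% + €0.11/kg.
Origin Junos qualifies under the Pelland–Junos agreement and 47.59 is covered: preferential rate Free applies instead.
Duty = €465,966.60 × 0% = €0.00.
Total = €0.00 + €240,355.60 + €0.00 = €240,355.60.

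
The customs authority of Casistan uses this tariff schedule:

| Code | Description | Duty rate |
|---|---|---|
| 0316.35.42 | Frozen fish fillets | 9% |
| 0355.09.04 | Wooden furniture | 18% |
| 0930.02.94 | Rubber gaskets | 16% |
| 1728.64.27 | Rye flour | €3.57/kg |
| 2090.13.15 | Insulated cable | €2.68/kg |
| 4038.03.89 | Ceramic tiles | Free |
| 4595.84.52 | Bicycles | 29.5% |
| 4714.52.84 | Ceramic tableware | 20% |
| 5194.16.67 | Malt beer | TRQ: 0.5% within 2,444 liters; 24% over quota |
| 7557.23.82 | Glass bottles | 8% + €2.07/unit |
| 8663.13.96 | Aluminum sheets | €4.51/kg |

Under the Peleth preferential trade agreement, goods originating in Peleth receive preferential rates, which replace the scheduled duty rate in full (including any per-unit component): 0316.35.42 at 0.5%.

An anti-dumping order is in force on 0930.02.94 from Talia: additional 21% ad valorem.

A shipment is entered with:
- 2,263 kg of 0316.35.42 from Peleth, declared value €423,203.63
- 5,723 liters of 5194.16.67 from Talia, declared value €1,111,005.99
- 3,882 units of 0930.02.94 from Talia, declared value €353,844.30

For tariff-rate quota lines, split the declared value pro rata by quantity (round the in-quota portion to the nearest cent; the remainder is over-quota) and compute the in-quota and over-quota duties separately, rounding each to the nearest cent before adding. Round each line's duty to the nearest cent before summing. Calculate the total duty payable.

Line 1 (0316.35.42, Peleth, 2,263 kg, €423,203.63):
Base rate for 0316.35.42 is 9%.
Origin Peleth qualifies under the Casistan–Peleth agreement and 0316.35.42 is covered: preferential rate 0.5% applies instead.
Duty = €423,203.63 × 0.5% = €2,116.02.
Line 2 (5194.16.67, Talia, 5,723 liters, €1,111,005.99):
Code 5194.16.67 is under a tariff-rate quota (threshold 2,444 liters). In-quota: 2,444 liters at 0.5%; over-quota: 3,279 liters at 24%.
Pro-rata value split: in-quota = €1,111,005.99 × 2,444/5,723 = €474,453.72; over-quota = €1,111,005.99 − €474,453.72 = €636,552.27.
In-quota duty = €474,453.72 × 0.5% = €2,372.27. Over-quota duty = €636,552.27 × 24% = €152,772.54.
Line duty = €2,372.27 + €152,772.54 = €155,144.81.
Line 3 (0930.02.94, Talia, 3,882 units, €353,844.30):
Base rate for 0930.02.94 is 16%.
Additional duty on 0930.02.94 from Talia: +21%. Applied ad valorem rate: 16% + 21% = 37%.
Duty = €353,844.30 × 37% = €130,922.39.
Total = €2,116.02 + €155,144.81 + €130,922.39 = €288,183.22.

€288,183.22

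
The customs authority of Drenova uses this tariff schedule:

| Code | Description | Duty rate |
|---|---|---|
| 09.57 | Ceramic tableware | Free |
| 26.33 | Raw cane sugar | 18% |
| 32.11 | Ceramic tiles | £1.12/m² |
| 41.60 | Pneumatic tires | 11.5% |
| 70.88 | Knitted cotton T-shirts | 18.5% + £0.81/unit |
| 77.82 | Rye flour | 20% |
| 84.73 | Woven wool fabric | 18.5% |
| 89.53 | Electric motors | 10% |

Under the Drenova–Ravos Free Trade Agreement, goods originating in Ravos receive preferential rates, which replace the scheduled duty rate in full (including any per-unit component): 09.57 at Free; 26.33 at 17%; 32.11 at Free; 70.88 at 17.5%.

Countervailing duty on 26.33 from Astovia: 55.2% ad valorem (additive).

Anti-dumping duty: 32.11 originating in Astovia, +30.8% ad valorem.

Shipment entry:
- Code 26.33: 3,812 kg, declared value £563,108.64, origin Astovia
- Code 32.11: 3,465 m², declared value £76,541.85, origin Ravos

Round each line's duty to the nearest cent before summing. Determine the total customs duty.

Line 1 (26.33, Astovia, 3,812 kg, £563,108.64):
Base rate for 26.33 is 18%.
26.33 has an FTA preferential rate, but origin Astovia is not Ravos; base rate stands.
Additional duty on 26.33 from Astovia: +55.2%. Applied ad valorem rate: 18% + 55.2% = 73.2%.
Duty = £563,108.64 × 73.2% = £412,195.52.
Line 2 (32.11, Ravos, 3,465 m², £76,541.85):
Base rate for 32.11 is £1.12/m².
Origin Ravos qualifies under the Drenova–Ravos agreement and 32.11 is covered: preferential rate Free applies instead.
The additional-duty order on 32.11 targets Astovia, not Ravos; it does not apply.
Duty = £76,541.85 × 0% = £0.00.
Total = £412,195.52 + £0.00 = £412,195.52.

£412,195.52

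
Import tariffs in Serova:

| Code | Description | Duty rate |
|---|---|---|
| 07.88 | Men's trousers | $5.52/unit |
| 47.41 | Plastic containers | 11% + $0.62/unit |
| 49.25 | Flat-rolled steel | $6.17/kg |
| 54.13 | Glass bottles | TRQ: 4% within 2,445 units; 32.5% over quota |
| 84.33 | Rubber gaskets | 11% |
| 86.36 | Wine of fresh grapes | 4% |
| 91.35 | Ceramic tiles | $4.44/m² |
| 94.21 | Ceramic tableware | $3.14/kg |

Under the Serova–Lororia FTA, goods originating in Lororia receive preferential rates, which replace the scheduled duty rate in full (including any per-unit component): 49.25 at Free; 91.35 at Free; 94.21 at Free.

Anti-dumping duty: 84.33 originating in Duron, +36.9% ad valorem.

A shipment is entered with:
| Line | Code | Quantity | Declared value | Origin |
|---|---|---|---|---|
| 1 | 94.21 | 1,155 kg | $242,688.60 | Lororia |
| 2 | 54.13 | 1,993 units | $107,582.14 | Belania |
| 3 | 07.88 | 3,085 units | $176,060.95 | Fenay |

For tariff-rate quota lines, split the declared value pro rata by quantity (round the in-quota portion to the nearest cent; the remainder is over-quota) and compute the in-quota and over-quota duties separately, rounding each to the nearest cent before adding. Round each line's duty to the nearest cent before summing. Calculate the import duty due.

$21,332.49

Line 1 (94.21, Lororia, 1,155 kg, $242,688.60):
Base rate for 94.21 is $3.14/kg.
Origin Lororia qualifies under the Serova–Lororia agreement and 94.21 is covered: preferential rate Free applies instead.
Duty = $242,688.60 × 0% = $0.00.
Line 2 (54.13, Belania, 1,993 units, $107,582.14):
Code 54.13 is under a tariff-rate quota (threshold 2,445 units). Quantity 1,993 units is within the quota, so the in-quota rate 4% applies to the full value.
Duty = $107,582.14 × 4% = $4,303.29.
Line 3 (07.88, Fenay, 3,085 units, $176,060.95):
Base rate for 07.88 is $5.52/unit.
Duty = 3,085 × $5.52 = $17,029.20.
Total = $0.00 + $4,303.29 + $17,029.20 = $21,332.49.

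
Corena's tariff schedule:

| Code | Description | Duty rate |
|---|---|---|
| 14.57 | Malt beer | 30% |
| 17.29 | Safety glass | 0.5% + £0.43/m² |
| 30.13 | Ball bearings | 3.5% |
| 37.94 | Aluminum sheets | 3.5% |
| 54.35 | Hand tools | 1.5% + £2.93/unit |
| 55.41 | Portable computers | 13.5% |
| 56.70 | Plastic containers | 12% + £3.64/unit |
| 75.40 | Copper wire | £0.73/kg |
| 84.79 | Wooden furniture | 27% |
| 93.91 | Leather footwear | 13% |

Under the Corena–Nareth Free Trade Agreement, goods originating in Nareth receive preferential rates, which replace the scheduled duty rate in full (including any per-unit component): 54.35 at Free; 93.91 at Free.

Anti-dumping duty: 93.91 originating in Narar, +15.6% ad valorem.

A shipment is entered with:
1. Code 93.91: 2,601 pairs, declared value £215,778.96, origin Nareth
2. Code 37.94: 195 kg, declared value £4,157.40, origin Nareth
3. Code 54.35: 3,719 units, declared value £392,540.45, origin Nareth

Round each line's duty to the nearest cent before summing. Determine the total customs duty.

£145.51

Line 1 (93.91, Nareth, 2,601 pairs, £215,778.96):
Base rate for 93.91 is 13%.
Origin Nareth qualifies under the Corena–Nareth agreement and 93.91 is covered: preferential rate Free applies instead.
The additional-duty order on 93.91 targets Narar, not Nareth; it does not apply.
Duty = £215,778.96 × 0% = £0.00.
Line 2 (37.94, Nareth, 195 kg, £4,157.40):
Base rate for 37.94 is 3.5%.
Origin Nareth is the FTA partner but 37.94 is not on the preference list; base rate stands.
Duty = £4,157.40 × 3.5% = £145.51.
Line 3 (54.35, Nareth, 3,719 units, £392,540.45):
Base rate for 54.35 is 1.5% + £2.93/unit.
Origin Nareth qualifies under the Corena–Nareth agreement and 54.35 is covered: preferential rate Free applies instead.
Duty = £392,540.45 × 0% = £0.00.
Total = £0.00 + £145.51 + £0.00 = £145.51.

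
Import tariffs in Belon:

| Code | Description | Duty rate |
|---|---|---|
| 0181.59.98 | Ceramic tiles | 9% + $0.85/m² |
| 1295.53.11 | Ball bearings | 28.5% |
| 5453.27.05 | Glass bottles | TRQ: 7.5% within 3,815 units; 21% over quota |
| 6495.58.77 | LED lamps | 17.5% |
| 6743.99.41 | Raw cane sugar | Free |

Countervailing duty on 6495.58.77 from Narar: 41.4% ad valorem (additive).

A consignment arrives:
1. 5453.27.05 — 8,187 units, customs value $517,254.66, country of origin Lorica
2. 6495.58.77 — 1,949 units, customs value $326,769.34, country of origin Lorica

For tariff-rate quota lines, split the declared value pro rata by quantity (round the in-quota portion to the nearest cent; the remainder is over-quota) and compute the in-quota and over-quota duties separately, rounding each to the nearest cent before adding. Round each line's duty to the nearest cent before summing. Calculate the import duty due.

Line 1 (5453.27.05, Lorica, 8,187 units, $517,254.66):
Code 5453.27.05 is under a tariff-rate quota (threshold 3,815 units). In-quota: 3,815 units at 7.5%; over-quota: 4,372 units at 21%.
Pro-rata value split: in-quota = $517,254.66 × 3,815/8,187 = $241,031.70; over-quota = $517,254.66 − $241,031.70 = $276,222.96.
In-quota duty = $241,031.70 × 7.5% = $18,077.38. Over-quota duty = $276,222.96 × 21% = $58,006.82.
Line duty = $18,077.38 + $58,006.82 = $76,084.20.
Line 2 (6495.58.77, Lorica, 1,949 units, $326,769.34):
Base rate for 6495.58.77 is 17.5%.
The additional-duty order on 6495.58.77 targets Narar, not Lorica; it does not apply.
Duty = $326,769.34 × 17.5% = $57,184.63.
Total = $76,084.20 + $57,184.63 = $133,268.83.

$133,268.83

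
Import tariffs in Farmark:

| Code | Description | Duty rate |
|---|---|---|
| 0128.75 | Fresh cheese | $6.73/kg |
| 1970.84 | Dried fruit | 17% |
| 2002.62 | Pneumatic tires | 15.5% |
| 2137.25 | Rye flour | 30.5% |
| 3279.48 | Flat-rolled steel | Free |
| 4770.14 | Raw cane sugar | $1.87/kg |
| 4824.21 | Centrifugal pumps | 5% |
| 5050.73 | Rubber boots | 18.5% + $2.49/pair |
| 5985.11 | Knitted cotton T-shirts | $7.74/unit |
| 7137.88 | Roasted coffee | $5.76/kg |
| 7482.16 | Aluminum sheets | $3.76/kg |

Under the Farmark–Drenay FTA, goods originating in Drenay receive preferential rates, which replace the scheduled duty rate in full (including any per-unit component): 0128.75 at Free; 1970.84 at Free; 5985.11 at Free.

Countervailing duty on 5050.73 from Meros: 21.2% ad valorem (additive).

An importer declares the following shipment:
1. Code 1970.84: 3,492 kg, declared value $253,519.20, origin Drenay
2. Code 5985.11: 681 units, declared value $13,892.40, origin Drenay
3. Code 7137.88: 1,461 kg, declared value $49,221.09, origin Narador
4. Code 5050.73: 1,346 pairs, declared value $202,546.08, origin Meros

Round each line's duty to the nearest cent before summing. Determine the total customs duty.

$92,177.69

Line 1 (1970.84, Drenay, 3,492 kg, $253,519.20):
Base rate for 1970.84 is 17%.
Origin Drenay qualifies under the Farmark–Drenay agreement and 1970.84 is covered: preferential rate Free applies instead.
Duty = $253,519.20 × 0% = $0.00.
Line 2 (5985.11, Drenay, 681 units, $13,892.40):
Base rate for 5985.11 is $7.74/unit.
Origin Drenay qualifies under the Farmark–Drenay agreement and 5985.11 is covered: preferential rate Free applies instead.
Duty = $13,892.40 × 0% = $0.00.
Line 3 (7137.88, Narador, 1,461 kg, $49,221.09):
Base rate for 7137.88 is $5.76/kg.
Duty = 1,461 × $5.76 = $8,415.36.
Line 4 (5050.73, Meros, 1,346 pairs, $202,546.08):
Base rate for 5050.73 is 18.5% + $2.49/pair.
Additional duty on 5050.73 from Meros: +21.2%. Applied ad valorem rate: 18.5% + 21.2% = 39.7%.
Duty = $202,546.08 × 39.7% + 1,346 × $2.49 = $83,762.33.
Total = $0.00 + $0.00 + $8,415.36 + $83,762.33 = $92,177.69.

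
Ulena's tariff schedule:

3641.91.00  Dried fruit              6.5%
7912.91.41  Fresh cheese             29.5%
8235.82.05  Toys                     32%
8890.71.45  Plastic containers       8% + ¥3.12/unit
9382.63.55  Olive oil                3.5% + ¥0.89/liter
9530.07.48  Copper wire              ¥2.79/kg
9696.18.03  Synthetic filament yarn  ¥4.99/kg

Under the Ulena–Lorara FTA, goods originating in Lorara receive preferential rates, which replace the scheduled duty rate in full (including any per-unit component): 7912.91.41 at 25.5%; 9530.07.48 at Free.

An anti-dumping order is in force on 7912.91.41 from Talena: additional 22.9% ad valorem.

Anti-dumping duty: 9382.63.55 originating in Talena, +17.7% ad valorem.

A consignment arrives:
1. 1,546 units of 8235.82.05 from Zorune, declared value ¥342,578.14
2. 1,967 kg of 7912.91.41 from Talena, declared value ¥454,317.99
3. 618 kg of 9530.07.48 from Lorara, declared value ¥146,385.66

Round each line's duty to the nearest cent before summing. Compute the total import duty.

Line 1 (8235.82.05, Zorune, 1,546 units, ¥342,578.14):
Base rate for 8235.82.05 is 32%.
Duty = ¥342,578.14 × 32% = ¥109,625.00.
Line 2 (7912.91.41, Talena, 1,967 kg, ¥454,317.99):
Base rate for 7912.91.41 is 29.5%.
7912.91.41 has an FTA preferential rate, but origin Talena is not Lorara; base rate stands.
Additional duty on 7912.91.41 from Talena: +22.9%. Applied ad valorem rate: 29.5% + 22.9% = 52.4%.
Duty = ¥454,317.99 × 52.4% = ¥238,062.63.
Line 3 (9530.07.48, Lorara, 618 kg, ¥146,385.66):
Base rate for 9530.07.48 is ¥2.79/kg.
Origin Lorara qualifies under the Ulena–Lorara agreement and 9530.07.48 is covered: preferential rate Free applies instead.
Duty = ¥146,385.66 × 0% = ¥0.00.
Total = ¥109,625.00 + ¥238,062.63 + ¥0.00 = ¥347,687.63.

¥347,687.63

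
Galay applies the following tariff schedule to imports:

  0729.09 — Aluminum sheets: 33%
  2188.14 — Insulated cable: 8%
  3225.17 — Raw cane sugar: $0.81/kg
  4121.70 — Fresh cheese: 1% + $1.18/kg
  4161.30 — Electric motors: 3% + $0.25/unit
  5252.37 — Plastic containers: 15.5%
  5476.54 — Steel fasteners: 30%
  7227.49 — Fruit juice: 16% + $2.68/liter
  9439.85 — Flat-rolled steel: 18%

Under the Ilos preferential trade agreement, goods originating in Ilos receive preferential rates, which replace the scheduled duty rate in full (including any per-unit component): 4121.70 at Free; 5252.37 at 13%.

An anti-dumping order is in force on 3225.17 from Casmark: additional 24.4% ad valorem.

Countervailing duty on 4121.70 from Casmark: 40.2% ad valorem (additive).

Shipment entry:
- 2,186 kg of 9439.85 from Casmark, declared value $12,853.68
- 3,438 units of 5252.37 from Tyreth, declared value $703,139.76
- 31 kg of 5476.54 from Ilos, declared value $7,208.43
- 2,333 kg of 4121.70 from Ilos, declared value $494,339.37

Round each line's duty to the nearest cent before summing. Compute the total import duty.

Line 1 (9439.85, Casmark, 2,186 kg, $12,853.68):
Base rate for 9439.85 is 18%.
Duty = $12,853.68 × 18% = $2,313.66.
Line 2 (5252.37, Tyreth, 3,438 units, $703,139.76):
Base rate for 5252.37 is 15.5%.
5252.37 has an FTA preferential rate, but origin Tyreth is not Ilos; base rate stands.
Duty = $703,139.76 × 15.5% = $108,986.66.
Line 3 (5476.54, Ilos, 31 kg, $7,208.43):
Base rate for 5476.54 is 30%.
Origin Ilos is the FTA partner but 5476.54 is not on the preference list; base rate stands.
Duty = $7,208.43 × 30% = $2,162.53.
Line 4 (4121.70, Ilos, 2,333 kg, $494,339.37):
Base rate for 4121.70 is 1% + $1.18/kg.
Origin Ilos qualifies under the Galay–Ilos agreement and 4121.70 is covered: preferential rate Free applies instead.
The additional-duty order on 4121.70 targets Casmark, not Ilos; it does not apply.
Duty = $494,339.37 × 0% = $0.00.
Total = $2,313.66 + $108,986.66 + $2,162.53 + $0.00 = $113,462.85.

$113,462.85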